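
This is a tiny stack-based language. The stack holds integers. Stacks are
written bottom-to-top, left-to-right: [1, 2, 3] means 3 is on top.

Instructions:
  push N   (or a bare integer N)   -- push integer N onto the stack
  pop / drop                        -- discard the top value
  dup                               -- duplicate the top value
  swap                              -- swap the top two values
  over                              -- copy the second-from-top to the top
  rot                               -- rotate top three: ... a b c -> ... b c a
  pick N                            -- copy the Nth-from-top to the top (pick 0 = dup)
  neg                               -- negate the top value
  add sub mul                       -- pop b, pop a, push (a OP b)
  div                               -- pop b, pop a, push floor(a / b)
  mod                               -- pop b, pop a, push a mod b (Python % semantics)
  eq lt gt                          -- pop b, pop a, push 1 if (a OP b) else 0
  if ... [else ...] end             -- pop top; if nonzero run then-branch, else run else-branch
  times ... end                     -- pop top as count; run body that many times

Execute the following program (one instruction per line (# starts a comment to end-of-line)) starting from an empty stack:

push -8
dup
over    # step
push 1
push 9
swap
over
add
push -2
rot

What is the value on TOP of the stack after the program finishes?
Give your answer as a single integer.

After 'push -8': [-8]
After 'dup': [-8, -8]
After 'over': [-8, -8, -8]
After 'push 1': [-8, -8, -8, 1]
After 'push 9': [-8, -8, -8, 1, 9]
After 'swap': [-8, -8, -8, 9, 1]
After 'over': [-8, -8, -8, 9, 1, 9]
After 'add': [-8, -8, -8, 9, 10]
After 'push -2': [-8, -8, -8, 9, 10, -2]
After 'rot': [-8, -8, -8, 10, -2, 9]

Answer: 9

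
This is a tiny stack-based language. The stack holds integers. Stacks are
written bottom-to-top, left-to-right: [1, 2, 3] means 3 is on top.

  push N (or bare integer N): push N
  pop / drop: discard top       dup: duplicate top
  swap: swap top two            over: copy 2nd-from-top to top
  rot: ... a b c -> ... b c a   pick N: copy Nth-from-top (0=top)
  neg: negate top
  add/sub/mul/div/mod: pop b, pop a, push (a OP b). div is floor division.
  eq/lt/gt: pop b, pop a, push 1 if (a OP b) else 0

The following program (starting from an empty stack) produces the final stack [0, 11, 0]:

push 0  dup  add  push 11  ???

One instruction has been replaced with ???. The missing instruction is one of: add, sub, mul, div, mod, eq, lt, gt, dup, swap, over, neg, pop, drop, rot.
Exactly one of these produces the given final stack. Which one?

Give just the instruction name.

Stack before ???: [0, 11]
Stack after ???:  [0, 11, 0]
The instruction that transforms [0, 11] -> [0, 11, 0] is: over

Answer: over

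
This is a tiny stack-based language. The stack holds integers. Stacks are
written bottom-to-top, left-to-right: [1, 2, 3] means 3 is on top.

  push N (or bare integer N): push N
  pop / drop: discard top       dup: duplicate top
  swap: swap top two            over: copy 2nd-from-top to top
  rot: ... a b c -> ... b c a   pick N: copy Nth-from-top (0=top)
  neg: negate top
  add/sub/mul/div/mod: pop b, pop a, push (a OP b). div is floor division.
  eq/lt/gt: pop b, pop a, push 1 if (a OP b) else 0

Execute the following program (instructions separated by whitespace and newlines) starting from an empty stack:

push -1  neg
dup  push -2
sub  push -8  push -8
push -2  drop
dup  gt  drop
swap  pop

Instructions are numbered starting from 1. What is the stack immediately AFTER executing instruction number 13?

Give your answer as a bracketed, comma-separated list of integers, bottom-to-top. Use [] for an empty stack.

Step 1 ('push -1'): [-1]
Step 2 ('neg'): [1]
Step 3 ('dup'): [1, 1]
Step 4 ('push -2'): [1, 1, -2]
Step 5 ('sub'): [1, 3]
Step 6 ('push -8'): [1, 3, -8]
Step 7 ('push -8'): [1, 3, -8, -8]
Step 8 ('push -2'): [1, 3, -8, -8, -2]
Step 9 ('drop'): [1, 3, -8, -8]
Step 10 ('dup'): [1, 3, -8, -8, -8]
Step 11 ('gt'): [1, 3, -8, 0]
Step 12 ('drop'): [1, 3, -8]
Step 13 ('swap'): [1, -8, 3]

Answer: [1, -8, 3]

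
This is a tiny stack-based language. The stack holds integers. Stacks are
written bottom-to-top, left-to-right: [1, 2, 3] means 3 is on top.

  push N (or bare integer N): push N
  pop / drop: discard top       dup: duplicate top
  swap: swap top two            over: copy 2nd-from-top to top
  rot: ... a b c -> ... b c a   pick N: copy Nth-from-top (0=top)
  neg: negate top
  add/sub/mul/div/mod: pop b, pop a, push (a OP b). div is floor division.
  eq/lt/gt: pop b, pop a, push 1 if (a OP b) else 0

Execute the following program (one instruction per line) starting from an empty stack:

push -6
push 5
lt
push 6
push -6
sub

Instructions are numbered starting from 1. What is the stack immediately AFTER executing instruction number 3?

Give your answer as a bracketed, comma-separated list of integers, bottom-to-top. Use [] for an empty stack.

Step 1 ('push -6'): [-6]
Step 2 ('push 5'): [-6, 5]
Step 3 ('lt'): [1]

Answer: [1]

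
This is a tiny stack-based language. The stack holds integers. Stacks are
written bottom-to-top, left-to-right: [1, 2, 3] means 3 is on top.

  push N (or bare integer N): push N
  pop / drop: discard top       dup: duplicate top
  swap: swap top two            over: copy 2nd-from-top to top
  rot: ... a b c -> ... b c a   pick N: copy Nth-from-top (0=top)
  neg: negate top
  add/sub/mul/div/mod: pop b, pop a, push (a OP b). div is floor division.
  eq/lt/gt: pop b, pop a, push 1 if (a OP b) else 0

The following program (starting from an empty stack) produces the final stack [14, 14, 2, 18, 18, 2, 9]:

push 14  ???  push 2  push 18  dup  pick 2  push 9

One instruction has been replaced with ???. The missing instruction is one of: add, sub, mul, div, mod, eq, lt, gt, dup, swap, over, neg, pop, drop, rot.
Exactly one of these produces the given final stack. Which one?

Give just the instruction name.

Answer: dup

Derivation:
Stack before ???: [14]
Stack after ???:  [14, 14]
The instruction that transforms [14] -> [14, 14] is: dup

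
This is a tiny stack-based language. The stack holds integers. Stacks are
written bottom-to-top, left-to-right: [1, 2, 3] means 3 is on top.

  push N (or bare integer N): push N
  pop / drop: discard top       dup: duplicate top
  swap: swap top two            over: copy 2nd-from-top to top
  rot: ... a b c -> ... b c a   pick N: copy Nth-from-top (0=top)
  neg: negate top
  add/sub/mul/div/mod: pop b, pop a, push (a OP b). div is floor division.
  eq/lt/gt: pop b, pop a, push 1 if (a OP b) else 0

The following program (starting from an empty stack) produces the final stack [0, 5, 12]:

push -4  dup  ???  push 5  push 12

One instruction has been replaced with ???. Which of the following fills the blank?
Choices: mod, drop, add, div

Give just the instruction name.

Stack before ???: [-4, -4]
Stack after ???:  [0]
Checking each choice:
  mod: MATCH
  drop: produces [-4, 5, 12]
  add: produces [-8, 5, 12]
  div: produces [1, 5, 12]


Answer: mod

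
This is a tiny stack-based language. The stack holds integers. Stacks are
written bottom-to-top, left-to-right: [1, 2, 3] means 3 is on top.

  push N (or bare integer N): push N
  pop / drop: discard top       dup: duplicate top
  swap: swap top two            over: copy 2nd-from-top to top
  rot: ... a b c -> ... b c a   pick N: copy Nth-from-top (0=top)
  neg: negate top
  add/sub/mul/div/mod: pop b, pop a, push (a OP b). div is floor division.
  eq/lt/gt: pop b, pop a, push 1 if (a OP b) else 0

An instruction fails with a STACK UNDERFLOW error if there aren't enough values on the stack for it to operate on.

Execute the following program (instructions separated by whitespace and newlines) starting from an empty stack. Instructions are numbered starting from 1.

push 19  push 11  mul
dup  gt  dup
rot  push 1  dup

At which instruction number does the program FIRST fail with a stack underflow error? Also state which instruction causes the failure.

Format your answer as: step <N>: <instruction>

Answer: step 7: rot

Derivation:
Step 1 ('push 19'): stack = [19], depth = 1
Step 2 ('push 11'): stack = [19, 11], depth = 2
Step 3 ('mul'): stack = [209], depth = 1
Step 4 ('dup'): stack = [209, 209], depth = 2
Step 5 ('gt'): stack = [0], depth = 1
Step 6 ('dup'): stack = [0, 0], depth = 2
Step 7 ('rot'): needs 3 value(s) but depth is 2 — STACK UNDERFLOW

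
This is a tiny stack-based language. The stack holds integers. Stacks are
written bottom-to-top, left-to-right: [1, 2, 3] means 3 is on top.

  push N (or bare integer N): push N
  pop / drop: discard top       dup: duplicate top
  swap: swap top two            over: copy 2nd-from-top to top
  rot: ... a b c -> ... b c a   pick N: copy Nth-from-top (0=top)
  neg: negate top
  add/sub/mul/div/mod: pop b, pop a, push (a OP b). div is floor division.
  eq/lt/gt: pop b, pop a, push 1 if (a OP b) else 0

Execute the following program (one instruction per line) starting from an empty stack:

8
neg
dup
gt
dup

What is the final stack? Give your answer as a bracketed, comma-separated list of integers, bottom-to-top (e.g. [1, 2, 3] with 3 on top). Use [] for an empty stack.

After 'push 8': [8]
After 'neg': [-8]
After 'dup': [-8, -8]
After 'gt': [0]
After 'dup': [0, 0]

Answer: [0, 0]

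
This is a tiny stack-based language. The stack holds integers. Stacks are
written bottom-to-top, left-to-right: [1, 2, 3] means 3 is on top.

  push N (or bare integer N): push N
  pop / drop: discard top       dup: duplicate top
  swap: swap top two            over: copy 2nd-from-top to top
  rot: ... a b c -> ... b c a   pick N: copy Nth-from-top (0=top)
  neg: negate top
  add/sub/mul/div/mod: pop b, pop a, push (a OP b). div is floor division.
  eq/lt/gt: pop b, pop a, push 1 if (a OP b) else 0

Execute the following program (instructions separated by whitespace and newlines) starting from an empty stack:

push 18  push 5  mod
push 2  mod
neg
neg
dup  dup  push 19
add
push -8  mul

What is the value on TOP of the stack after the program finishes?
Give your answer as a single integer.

Answer: -160

Derivation:
After 'push 18': [18]
After 'push 5': [18, 5]
After 'mod': [3]
After 'push 2': [3, 2]
After 'mod': [1]
After 'neg': [-1]
After 'neg': [1]
After 'dup': [1, 1]
After 'dup': [1, 1, 1]
After 'push 19': [1, 1, 1, 19]
After 'add': [1, 1, 20]
After 'push -8': [1, 1, 20, -8]
After 'mul': [1, 1, -160]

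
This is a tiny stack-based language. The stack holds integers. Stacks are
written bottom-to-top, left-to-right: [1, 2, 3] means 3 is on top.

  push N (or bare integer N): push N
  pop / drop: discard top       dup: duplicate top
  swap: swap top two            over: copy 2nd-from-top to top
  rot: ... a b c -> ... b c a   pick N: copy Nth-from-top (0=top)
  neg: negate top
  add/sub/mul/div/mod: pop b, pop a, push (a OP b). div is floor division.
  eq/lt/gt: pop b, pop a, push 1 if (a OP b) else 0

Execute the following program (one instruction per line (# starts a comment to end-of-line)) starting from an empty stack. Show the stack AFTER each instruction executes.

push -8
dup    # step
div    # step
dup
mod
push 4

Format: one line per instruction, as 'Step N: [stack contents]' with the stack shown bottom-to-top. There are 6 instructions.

Step 1: [-8]
Step 2: [-8, -8]
Step 3: [1]
Step 4: [1, 1]
Step 5: [0]
Step 6: [0, 4]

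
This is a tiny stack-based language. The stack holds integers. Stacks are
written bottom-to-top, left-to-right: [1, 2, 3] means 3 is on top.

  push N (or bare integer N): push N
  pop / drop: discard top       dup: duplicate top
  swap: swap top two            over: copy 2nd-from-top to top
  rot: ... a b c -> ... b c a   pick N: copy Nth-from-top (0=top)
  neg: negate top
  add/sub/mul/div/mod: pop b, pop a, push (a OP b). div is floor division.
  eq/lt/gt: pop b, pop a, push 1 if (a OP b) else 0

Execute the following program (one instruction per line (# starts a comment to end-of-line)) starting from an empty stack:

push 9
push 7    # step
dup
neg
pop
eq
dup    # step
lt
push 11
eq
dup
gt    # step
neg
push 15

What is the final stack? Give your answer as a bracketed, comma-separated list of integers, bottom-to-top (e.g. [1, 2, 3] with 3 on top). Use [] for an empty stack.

Answer: [0, 15]

Derivation:
After 'push 9': [9]
After 'push 7': [9, 7]
After 'dup': [9, 7, 7]
After 'neg': [9, 7, -7]
After 'pop': [9, 7]
After 'eq': [0]
After 'dup': [0, 0]
After 'lt': [0]
After 'push 11': [0, 11]
After 'eq': [0]
After 'dup': [0, 0]
After 'gt': [0]
After 'neg': [0]
After 'push 15': [0, 15]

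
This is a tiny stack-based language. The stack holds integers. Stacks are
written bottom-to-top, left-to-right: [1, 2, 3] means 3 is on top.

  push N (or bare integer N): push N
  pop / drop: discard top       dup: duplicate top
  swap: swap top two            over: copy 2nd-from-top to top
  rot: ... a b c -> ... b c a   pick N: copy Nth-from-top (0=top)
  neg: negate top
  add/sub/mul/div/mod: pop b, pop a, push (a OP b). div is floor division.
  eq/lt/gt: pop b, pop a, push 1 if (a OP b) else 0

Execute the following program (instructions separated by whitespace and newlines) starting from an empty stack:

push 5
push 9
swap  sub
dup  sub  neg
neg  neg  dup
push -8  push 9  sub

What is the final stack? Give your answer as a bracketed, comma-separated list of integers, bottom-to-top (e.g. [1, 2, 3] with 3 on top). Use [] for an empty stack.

Answer: [0, 0, -17]

Derivation:
After 'push 5': [5]
After 'push 9': [5, 9]
After 'swap': [9, 5]
After 'sub': [4]
After 'dup': [4, 4]
After 'sub': [0]
After 'neg': [0]
After 'neg': [0]
After 'neg': [0]
After 'dup': [0, 0]
After 'push -8': [0, 0, -8]
After 'push 9': [0, 0, -8, 9]
After 'sub': [0, 0, -17]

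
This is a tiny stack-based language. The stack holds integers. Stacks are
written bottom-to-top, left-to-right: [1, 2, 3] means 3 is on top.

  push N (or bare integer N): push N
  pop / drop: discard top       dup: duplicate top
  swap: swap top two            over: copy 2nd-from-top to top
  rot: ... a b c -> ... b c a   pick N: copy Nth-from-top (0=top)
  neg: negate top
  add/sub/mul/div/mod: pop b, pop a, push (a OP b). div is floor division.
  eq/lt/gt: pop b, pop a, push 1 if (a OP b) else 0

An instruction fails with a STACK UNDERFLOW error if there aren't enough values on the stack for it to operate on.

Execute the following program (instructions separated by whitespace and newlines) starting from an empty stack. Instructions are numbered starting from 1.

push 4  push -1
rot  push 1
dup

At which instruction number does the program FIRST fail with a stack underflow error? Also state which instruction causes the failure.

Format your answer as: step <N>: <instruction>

Answer: step 3: rot

Derivation:
Step 1 ('push 4'): stack = [4], depth = 1
Step 2 ('push -1'): stack = [4, -1], depth = 2
Step 3 ('rot'): needs 3 value(s) but depth is 2 — STACK UNDERFLOW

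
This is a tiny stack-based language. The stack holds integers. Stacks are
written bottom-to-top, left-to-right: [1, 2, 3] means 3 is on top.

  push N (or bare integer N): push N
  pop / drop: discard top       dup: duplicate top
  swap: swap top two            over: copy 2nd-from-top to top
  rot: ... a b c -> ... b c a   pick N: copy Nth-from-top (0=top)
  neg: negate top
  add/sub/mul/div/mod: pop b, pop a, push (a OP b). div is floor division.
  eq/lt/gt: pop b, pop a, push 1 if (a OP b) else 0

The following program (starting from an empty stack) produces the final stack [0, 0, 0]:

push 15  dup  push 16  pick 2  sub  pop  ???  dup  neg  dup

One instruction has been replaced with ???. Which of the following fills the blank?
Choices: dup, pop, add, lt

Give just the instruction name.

Answer: lt

Derivation:
Stack before ???: [15, 15]
Stack after ???:  [0]
Checking each choice:
  dup: produces [15, 15, 15, -15, -15]
  pop: produces [15, -15, -15]
  add: produces [30, -30, -30]
  lt: MATCH


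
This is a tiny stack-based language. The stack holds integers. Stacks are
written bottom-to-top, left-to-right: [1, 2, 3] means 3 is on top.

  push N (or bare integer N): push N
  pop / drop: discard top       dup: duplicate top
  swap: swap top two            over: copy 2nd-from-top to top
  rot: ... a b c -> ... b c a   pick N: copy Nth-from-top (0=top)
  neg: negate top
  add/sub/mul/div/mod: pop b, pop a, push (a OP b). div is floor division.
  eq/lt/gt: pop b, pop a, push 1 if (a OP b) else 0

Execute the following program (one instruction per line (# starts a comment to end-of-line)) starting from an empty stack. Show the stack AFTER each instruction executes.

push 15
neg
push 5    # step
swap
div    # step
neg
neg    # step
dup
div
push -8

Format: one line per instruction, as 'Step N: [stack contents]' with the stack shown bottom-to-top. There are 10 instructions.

Step 1: [15]
Step 2: [-15]
Step 3: [-15, 5]
Step 4: [5, -15]
Step 5: [-1]
Step 6: [1]
Step 7: [-1]
Step 8: [-1, -1]
Step 9: [1]
Step 10: [1, -8]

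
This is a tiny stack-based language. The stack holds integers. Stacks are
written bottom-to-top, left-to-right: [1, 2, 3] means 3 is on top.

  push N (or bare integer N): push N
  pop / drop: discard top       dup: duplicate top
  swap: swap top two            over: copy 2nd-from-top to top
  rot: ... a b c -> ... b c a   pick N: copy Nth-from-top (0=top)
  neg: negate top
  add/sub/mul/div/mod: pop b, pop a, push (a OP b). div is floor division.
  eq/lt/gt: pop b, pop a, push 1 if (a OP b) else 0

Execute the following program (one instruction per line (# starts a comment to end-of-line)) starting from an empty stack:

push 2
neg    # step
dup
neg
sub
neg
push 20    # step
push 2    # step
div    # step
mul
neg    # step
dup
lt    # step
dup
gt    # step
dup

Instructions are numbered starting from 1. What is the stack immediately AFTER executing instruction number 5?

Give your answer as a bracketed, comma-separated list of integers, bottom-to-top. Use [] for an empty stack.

Answer: [-4]

Derivation:
Step 1 ('push 2'): [2]
Step 2 ('neg'): [-2]
Step 3 ('dup'): [-2, -2]
Step 4 ('neg'): [-2, 2]
Step 5 ('sub'): [-4]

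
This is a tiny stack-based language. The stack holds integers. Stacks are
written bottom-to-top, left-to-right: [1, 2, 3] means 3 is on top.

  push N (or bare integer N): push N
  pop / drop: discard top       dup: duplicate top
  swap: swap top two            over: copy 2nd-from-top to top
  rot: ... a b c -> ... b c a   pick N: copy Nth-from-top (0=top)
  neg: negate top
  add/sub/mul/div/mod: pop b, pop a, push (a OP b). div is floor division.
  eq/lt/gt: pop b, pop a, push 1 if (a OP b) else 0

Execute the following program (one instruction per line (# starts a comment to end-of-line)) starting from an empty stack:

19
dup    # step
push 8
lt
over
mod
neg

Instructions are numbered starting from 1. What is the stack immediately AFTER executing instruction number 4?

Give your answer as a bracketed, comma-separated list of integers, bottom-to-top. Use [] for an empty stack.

Step 1 ('19'): [19]
Step 2 ('dup'): [19, 19]
Step 3 ('push 8'): [19, 19, 8]
Step 4 ('lt'): [19, 0]

Answer: [19, 0]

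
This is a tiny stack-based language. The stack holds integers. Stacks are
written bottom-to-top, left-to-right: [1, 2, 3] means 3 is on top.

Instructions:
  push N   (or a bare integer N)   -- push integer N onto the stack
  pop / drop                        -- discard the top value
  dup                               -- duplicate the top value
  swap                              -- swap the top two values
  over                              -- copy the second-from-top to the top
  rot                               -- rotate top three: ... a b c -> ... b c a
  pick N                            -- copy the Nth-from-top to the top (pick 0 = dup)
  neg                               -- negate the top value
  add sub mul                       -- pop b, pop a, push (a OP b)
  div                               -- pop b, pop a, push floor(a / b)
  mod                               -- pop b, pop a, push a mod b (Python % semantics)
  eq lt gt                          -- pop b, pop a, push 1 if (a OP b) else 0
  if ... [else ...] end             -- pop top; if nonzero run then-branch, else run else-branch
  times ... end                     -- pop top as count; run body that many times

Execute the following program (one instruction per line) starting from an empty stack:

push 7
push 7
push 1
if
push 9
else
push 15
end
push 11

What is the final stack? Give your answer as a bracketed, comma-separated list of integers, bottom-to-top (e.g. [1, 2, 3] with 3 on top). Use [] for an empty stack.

Answer: [7, 7, 9, 11]

Derivation:
After 'push 7': [7]
After 'push 7': [7, 7]
After 'push 1': [7, 7, 1]
After 'if': [7, 7]
After 'push 9': [7, 7, 9]
After 'push 11': [7, 7, 9, 11]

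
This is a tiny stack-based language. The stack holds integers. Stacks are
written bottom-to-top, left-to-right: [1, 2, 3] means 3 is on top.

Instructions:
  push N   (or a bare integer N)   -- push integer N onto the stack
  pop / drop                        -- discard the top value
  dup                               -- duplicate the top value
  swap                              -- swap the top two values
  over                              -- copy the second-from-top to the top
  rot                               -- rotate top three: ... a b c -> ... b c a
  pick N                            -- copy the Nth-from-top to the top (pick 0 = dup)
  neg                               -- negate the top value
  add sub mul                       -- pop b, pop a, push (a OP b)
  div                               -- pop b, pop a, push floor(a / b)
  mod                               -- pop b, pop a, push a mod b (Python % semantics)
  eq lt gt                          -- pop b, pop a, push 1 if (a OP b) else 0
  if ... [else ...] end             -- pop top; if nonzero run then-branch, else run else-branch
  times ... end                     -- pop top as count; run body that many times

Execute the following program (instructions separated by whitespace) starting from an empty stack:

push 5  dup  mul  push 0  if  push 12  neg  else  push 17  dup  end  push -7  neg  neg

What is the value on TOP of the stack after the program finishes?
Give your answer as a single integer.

Answer: -7

Derivation:
After 'push 5': [5]
After 'dup': [5, 5]
After 'mul': [25]
After 'push 0': [25, 0]
After 'if': [25]
After 'push 17': [25, 17]
After 'dup': [25, 17, 17]
After 'push -7': [25, 17, 17, -7]
After 'neg': [25, 17, 17, 7]
After 'neg': [25, 17, 17, -7]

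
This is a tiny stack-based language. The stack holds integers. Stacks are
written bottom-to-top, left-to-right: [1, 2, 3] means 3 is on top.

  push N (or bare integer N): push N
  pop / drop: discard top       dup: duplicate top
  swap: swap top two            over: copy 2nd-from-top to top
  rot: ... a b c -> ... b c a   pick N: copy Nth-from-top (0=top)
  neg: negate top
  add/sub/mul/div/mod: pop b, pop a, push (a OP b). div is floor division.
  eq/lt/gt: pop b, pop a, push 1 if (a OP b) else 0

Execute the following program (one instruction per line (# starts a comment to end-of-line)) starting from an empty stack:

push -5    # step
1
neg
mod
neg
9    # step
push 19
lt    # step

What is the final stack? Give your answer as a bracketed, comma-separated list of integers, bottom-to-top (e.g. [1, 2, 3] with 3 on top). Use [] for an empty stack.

Answer: [0, 1]

Derivation:
After 'push -5': [-5]
After 'push 1': [-5, 1]
After 'neg': [-5, -1]
After 'mod': [0]
After 'neg': [0]
After 'push 9': [0, 9]
After 'push 19': [0, 9, 19]
After 'lt': [0, 1]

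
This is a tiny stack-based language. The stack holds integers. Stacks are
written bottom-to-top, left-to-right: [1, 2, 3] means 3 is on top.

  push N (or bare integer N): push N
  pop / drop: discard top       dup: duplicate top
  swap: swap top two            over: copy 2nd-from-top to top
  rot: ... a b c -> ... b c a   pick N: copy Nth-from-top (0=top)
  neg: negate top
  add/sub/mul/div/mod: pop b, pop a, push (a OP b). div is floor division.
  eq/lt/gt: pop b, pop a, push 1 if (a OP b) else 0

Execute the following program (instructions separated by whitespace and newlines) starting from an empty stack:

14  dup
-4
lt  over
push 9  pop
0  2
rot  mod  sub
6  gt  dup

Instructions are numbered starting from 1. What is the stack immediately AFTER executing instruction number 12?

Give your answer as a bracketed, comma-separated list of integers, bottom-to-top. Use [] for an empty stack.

Step 1 ('14'): [14]
Step 2 ('dup'): [14, 14]
Step 3 ('-4'): [14, 14, -4]
Step 4 ('lt'): [14, 0]
Step 5 ('over'): [14, 0, 14]
Step 6 ('push 9'): [14, 0, 14, 9]
Step 7 ('pop'): [14, 0, 14]
Step 8 ('0'): [14, 0, 14, 0]
Step 9 ('2'): [14, 0, 14, 0, 2]
Step 10 ('rot'): [14, 0, 0, 2, 14]
Step 11 ('mod'): [14, 0, 0, 2]
Step 12 ('sub'): [14, 0, -2]

Answer: [14, 0, -2]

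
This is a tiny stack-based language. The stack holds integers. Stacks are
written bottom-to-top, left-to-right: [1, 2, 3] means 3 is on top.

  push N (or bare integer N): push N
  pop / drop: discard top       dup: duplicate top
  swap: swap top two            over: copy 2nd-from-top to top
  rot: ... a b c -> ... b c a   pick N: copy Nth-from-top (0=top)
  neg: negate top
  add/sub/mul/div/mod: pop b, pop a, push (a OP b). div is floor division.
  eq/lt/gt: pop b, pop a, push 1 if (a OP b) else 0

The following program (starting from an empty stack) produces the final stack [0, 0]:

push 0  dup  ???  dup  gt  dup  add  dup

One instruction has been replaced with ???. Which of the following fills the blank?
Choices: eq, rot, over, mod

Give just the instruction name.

Answer: eq

Derivation:
Stack before ???: [0, 0]
Stack after ???:  [1]
Checking each choice:
  eq: MATCH
  rot: stack underflow (need 3, have 2)
  over: produces [0, 0, 0, 0]
  mod: modulo by zero


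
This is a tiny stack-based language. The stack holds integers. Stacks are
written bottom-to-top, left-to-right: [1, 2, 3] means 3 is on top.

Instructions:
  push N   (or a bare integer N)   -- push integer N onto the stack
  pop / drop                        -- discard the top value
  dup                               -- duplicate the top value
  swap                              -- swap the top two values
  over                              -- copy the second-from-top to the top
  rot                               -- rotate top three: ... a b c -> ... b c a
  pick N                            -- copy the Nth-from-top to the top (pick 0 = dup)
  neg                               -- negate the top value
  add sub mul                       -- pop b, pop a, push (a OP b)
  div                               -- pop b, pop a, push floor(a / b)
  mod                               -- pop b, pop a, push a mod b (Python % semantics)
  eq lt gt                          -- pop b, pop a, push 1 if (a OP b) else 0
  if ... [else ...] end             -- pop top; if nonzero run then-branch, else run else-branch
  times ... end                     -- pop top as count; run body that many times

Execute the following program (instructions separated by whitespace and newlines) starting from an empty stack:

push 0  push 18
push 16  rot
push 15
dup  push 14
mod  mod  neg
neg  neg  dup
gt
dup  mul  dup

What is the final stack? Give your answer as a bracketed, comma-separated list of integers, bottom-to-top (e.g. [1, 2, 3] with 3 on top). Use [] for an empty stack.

After 'push 0': [0]
After 'push 18': [0, 18]
After 'push 16': [0, 18, 16]
After 'rot': [18, 16, 0]
After 'push 15': [18, 16, 0, 15]
After 'dup': [18, 16, 0, 15, 15]
After 'push 14': [18, 16, 0, 15, 15, 14]
After 'mod': [18, 16, 0, 15, 1]
After 'mod': [18, 16, 0, 0]
After 'neg': [18, 16, 0, 0]
After 'neg': [18, 16, 0, 0]
After 'neg': [18, 16, 0, 0]
After 'dup': [18, 16, 0, 0, 0]
After 'gt': [18, 16, 0, 0]
After 'dup': [18, 16, 0, 0, 0]
After 'mul': [18, 16, 0, 0]
After 'dup': [18, 16, 0, 0, 0]

Answer: [18, 16, 0, 0, 0]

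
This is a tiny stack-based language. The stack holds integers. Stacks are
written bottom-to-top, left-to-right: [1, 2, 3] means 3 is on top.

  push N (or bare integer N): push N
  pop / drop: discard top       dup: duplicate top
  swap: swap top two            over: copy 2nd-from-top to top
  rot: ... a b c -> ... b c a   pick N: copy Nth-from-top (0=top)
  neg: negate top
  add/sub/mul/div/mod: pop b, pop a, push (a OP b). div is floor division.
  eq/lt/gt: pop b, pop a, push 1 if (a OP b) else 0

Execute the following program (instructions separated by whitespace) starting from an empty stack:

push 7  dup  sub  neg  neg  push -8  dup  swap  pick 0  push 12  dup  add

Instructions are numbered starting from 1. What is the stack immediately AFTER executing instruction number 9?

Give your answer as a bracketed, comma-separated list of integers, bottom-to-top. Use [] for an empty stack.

Step 1 ('push 7'): [7]
Step 2 ('dup'): [7, 7]
Step 3 ('sub'): [0]
Step 4 ('neg'): [0]
Step 5 ('neg'): [0]
Step 6 ('push -8'): [0, -8]
Step 7 ('dup'): [0, -8, -8]
Step 8 ('swap'): [0, -8, -8]
Step 9 ('pick 0'): [0, -8, -8, -8]

Answer: [0, -8, -8, -8]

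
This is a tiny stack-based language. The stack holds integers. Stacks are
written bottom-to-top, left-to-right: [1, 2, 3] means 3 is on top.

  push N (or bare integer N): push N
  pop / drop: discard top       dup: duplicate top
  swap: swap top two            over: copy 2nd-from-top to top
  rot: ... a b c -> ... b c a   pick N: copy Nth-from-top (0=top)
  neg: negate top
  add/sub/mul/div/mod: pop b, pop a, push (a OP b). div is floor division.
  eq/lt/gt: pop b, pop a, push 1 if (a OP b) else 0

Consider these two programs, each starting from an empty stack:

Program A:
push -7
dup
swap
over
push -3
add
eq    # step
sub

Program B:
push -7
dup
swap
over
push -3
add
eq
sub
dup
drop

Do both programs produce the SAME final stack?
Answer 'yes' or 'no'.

Program A trace:
  After 'push -7': [-7]
  After 'dup': [-7, -7]
  After 'swap': [-7, -7]
  After 'over': [-7, -7, -7]
  After 'push -3': [-7, -7, -7, -3]
  After 'add': [-7, -7, -10]
  After 'eq': [-7, 0]
  After 'sub': [-7]
Program A final stack: [-7]

Program B trace:
  After 'push -7': [-7]
  After 'dup': [-7, -7]
  After 'swap': [-7, -7]
  After 'over': [-7, -7, -7]
  After 'push -3': [-7, -7, -7, -3]
  After 'add': [-7, -7, -10]
  After 'eq': [-7, 0]
  After 'sub': [-7]
  After 'dup': [-7, -7]
  After 'drop': [-7]
Program B final stack: [-7]
Same: yes

Answer: yes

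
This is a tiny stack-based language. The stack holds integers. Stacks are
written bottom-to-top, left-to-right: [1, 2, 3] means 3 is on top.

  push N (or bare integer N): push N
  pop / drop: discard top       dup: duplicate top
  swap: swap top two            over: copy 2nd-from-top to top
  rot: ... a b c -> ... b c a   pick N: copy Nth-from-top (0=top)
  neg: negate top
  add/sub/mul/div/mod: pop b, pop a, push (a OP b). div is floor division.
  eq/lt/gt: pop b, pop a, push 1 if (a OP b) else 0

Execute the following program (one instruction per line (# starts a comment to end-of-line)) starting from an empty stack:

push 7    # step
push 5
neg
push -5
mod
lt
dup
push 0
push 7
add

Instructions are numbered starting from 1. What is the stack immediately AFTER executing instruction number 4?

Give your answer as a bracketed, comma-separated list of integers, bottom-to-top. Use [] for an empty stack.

Step 1 ('push 7'): [7]
Step 2 ('push 5'): [7, 5]
Step 3 ('neg'): [7, -5]
Step 4 ('push -5'): [7, -5, -5]

Answer: [7, -5, -5]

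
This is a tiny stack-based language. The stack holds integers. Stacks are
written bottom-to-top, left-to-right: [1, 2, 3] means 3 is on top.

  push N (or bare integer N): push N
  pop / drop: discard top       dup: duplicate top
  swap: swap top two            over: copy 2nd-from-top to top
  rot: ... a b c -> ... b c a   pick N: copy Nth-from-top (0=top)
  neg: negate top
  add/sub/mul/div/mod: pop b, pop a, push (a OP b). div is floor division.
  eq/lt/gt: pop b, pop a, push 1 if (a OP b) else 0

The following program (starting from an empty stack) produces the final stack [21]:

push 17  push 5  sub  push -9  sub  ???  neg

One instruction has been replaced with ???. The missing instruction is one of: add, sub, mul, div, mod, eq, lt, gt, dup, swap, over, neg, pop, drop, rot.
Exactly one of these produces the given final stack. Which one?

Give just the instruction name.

Answer: neg

Derivation:
Stack before ???: [21]
Stack after ???:  [-21]
The instruction that transforms [21] -> [-21] is: neg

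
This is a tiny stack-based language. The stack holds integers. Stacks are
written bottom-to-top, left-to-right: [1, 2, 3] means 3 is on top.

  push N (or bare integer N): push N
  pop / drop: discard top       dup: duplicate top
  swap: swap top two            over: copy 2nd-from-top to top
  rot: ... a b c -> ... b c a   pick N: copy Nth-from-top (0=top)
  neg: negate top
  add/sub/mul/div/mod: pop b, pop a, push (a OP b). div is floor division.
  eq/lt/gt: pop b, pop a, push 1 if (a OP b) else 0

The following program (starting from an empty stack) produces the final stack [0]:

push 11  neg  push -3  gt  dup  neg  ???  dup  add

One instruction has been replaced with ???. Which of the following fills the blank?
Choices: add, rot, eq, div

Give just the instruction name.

Answer: add

Derivation:
Stack before ???: [0, 0]
Stack after ???:  [0]
Checking each choice:
  add: MATCH
  rot: stack underflow (need 3, have 2)
  eq: produces [2]
  div: division by zero


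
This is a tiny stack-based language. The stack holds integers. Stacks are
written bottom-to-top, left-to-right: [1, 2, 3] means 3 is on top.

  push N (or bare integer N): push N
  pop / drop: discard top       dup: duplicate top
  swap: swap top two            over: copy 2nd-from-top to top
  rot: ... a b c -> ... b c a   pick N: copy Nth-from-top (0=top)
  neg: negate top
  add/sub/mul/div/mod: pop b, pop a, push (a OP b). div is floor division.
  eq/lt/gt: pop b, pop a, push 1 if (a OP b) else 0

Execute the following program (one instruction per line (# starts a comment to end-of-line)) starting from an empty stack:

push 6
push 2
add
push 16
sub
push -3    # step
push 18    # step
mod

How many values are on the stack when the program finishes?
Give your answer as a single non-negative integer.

Answer: 2

Derivation:
After 'push 6': stack = [6] (depth 1)
After 'push 2': stack = [6, 2] (depth 2)
After 'add': stack = [8] (depth 1)
After 'push 16': stack = [8, 16] (depth 2)
After 'sub': stack = [-8] (depth 1)
After 'push -3': stack = [-8, -3] (depth 2)
After 'push 18': stack = [-8, -3, 18] (depth 3)
After 'mod': stack = [-8, 15] (depth 2)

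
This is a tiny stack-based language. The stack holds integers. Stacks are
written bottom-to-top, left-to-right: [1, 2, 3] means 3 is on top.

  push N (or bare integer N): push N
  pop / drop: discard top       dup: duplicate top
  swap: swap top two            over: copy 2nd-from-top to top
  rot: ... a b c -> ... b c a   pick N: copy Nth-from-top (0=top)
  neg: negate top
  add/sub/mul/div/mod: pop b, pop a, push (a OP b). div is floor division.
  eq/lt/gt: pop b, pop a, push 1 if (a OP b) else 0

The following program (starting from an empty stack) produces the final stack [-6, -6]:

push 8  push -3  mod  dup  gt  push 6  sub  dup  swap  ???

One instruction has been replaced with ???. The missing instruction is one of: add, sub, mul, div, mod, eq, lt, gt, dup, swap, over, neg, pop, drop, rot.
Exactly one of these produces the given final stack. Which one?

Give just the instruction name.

Stack before ???: [-6, -6]
Stack after ???:  [-6, -6]
The instruction that transforms [-6, -6] -> [-6, -6] is: swap

Answer: swap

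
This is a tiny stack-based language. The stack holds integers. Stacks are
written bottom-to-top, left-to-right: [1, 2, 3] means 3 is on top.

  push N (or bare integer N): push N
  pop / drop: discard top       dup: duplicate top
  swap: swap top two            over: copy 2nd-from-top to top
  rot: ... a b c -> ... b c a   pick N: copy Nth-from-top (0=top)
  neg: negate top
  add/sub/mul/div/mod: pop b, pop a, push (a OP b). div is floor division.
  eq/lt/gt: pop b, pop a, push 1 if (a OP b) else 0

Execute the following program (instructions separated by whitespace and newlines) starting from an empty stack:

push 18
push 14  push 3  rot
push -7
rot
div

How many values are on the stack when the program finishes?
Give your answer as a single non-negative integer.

After 'push 18': stack = [18] (depth 1)
After 'push 14': stack = [18, 14] (depth 2)
After 'push 3': stack = [18, 14, 3] (depth 3)
After 'rot': stack = [14, 3, 18] (depth 3)
After 'push -7': stack = [14, 3, 18, -7] (depth 4)
After 'rot': stack = [14, 18, -7, 3] (depth 4)
After 'div': stack = [14, 18, -3] (depth 3)

Answer: 3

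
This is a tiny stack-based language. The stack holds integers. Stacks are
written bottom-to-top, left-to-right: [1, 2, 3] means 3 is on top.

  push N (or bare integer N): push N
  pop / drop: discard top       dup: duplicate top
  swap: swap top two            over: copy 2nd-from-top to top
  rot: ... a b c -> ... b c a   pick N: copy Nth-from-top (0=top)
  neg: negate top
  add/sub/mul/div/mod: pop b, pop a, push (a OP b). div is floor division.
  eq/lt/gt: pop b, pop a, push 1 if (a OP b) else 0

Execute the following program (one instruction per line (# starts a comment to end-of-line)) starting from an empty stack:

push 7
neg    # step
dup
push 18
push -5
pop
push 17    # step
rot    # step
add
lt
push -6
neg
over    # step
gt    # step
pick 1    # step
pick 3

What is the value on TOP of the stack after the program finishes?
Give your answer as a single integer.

Answer: -7

Derivation:
After 'push 7': [7]
After 'neg': [-7]
After 'dup': [-7, -7]
After 'push 18': [-7, -7, 18]
After 'push -5': [-7, -7, 18, -5]
After 'pop': [-7, -7, 18]
After 'push 17': [-7, -7, 18, 17]
After 'rot': [-7, 18, 17, -7]
After 'add': [-7, 18, 10]
After 'lt': [-7, 0]
After 'push -6': [-7, 0, -6]
After 'neg': [-7, 0, 6]
After 'over': [-7, 0, 6, 0]
After 'gt': [-7, 0, 1]
After 'pick 1': [-7, 0, 1, 0]
After 'pick 3': [-7, 0, 1, 0, -7]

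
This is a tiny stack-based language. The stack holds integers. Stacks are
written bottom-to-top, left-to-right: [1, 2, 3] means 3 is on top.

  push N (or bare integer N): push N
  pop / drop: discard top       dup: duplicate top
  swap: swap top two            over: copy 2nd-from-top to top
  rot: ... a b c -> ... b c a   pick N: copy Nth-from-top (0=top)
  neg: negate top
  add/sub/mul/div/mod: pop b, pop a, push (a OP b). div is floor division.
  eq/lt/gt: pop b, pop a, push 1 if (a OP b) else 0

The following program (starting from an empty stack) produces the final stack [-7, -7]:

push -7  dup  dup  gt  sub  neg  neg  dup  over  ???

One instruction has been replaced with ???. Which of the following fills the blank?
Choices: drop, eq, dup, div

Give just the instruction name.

Stack before ???: [-7, -7, -7]
Stack after ???:  [-7, -7]
Checking each choice:
  drop: MATCH
  eq: produces [-7, 1]
  dup: produces [-7, -7, -7, -7]
  div: produces [-7, 1]


Answer: drop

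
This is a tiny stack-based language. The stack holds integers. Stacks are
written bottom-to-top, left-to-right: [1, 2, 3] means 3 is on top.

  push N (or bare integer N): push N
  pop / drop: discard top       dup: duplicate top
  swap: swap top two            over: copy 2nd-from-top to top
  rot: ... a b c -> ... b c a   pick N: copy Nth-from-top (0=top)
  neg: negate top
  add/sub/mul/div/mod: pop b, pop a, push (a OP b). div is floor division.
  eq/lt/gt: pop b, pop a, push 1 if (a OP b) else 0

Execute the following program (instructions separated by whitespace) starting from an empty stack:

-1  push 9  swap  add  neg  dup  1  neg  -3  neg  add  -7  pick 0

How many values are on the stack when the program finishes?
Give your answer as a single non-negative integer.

Answer: 5

Derivation:
After 'push -1': stack = [-1] (depth 1)
After 'push 9': stack = [-1, 9] (depth 2)
After 'swap': stack = [9, -1] (depth 2)
After 'add': stack = [8] (depth 1)
After 'neg': stack = [-8] (depth 1)
After 'dup': stack = [-8, -8] (depth 2)
After 'push 1': stack = [-8, -8, 1] (depth 3)
After 'neg': stack = [-8, -8, -1] (depth 3)
After 'push -3': stack = [-8, -8, -1, -3] (depth 4)
After 'neg': stack = [-8, -8, -1, 3] (depth 4)
After 'add': stack = [-8, -8, 2] (depth 3)
After 'push -7': stack = [-8, -8, 2, -7] (depth 4)
After 'pick 0': stack = [-8, -8, 2, -7, -7] (depth 5)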